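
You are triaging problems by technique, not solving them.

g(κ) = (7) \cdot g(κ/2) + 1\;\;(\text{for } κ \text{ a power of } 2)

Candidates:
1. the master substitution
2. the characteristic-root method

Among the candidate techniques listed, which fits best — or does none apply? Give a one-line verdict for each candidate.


Method: the master substitution — the argument shrinks by the factor 2, so measure the index on a logarithmic scale and the recursion becomes a shift.
- the master substitution — yes — fits the structure here.
- the characteristic-root method: the recursion divides its index rather than shifting it — outside the constant-shift family the root method covers.


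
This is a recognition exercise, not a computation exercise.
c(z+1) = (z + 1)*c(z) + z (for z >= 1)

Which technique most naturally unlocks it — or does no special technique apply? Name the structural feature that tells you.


Best approach: a summation factor — one-term recursion with variable weight z + 1 is solved by product normalization, not by root-finding.


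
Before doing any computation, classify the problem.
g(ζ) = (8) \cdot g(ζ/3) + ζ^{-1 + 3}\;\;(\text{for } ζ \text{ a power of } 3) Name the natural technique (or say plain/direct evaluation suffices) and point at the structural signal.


Best approach: the master substitution — treat m = log base 3 of ζ as the new clock: one recursion step advances m by one while ζ scales by 3.


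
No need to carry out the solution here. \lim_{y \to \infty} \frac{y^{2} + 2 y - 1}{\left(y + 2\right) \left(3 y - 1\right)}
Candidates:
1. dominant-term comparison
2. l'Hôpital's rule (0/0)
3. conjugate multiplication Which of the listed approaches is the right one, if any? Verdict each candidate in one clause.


Technique: dominant-term comparison — divide through by the highest power of y; every lower-order term dies and the dominant terms decide the limit.
- dominant-term comparison: a fit — the right tool for this form.
- l'Hôpital's rule (0/0) — no 0/0 form appears: written as one quotient, top and bottom both grow without bound, and the ratio is decided by their leading terms.
- conjugate multiplication — rationalization has no target — no divergent radical difference appears.


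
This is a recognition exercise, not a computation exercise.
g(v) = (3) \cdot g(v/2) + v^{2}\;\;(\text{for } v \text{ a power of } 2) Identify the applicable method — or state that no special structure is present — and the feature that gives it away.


Method: the master substitution — the argument shrinks by the factor 2, so measure the index on a logarithmic scale and the recursion becomes a shift.


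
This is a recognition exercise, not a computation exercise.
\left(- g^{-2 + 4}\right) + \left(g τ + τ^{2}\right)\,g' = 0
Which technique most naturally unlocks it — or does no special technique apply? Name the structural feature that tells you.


Best approach: the homogeneous substitution — scaling τ and g together leaves the slope fixed — it depends only on g/τ, so substitute the ratio. Rewriting — with the variables' roles exchanged where the shape demands it — would expose a Bernoulli structure too; the homogeneous substitution simply reads the degrees directly.


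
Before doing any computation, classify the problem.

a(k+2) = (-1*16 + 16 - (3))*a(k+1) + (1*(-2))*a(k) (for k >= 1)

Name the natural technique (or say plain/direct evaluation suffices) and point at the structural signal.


Technique: the characteristic-root method — try a geometric ansatz r^k: constant coefficients turn the recurrence into one polynomial equation in r.


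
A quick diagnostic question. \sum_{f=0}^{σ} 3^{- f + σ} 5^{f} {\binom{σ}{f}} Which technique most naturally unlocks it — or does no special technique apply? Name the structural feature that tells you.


Method: the binomial theorem — terms weighting {\binom{σ}{f}} against matched powers of 5 and 3 reassemble into (5 + 3)^σ by the binomial theorem.


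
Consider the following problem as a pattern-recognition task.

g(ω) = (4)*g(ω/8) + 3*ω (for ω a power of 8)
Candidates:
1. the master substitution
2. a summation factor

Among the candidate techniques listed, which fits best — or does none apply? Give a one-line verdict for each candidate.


Best approach: the master substitution — the recursive call is at index ω/8 rather than a shift, a divide-and-conquer shape — substituting ω = 8^m linearizes it.
- the master substitution — yes — fits the structure here.
- a summation factor: the recursion divides its index rather than shifting it — there is no previous-term chain for a summation factor to telescope.


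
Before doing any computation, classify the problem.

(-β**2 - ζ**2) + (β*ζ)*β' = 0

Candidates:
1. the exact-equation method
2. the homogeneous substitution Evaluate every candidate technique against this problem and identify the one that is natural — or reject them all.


Method: the homogeneous substitution — the slope's numerator and denominator share total degree; set v = β/ζ and the equation drops to separable form. A Bernoulli rewrite works here as the equation stands — the homogeneous substitution is the more immediate reading.
- the exact-equation method: the cross partial derivatives disagree, so no single potential exists.
- the homogeneous substitution — a fit — the right tool for this form.


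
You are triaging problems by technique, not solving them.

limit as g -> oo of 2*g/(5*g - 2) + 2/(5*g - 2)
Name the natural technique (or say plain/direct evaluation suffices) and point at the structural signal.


Verdict: dominant-term comparison — as g grows, only the highest-degree terms matter — compare leading terms and read the limit off. Viewed as a single quotient this is an ∞/∞ form — an at-infinity application of l'Hôpital's rule would also resolve it; comparing leading growth reads the answer without differentiating.


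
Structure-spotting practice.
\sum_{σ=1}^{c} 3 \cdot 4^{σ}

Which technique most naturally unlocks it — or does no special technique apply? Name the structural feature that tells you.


Best approach: the geometric series formula — each term is 4 times the previous one, so the geometric-series formula applies directly.


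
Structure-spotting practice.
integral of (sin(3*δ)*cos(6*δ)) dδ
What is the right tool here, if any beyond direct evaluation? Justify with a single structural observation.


Method: a trigonometric identity — the product sin(3*δ)*cos(6*δ) converts to a sum of single-frequency sinusoids via the product-to-sum identity.


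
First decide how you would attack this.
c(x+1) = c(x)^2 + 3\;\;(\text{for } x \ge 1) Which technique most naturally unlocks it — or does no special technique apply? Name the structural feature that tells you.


Best approach: no special technique — once the recursion is nonlinear, characteristic roots, master substitutions, and summation factors are all off the table.


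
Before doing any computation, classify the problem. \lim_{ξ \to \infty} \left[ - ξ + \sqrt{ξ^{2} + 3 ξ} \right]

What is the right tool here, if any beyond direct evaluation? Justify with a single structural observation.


Method: conjugate multiplication — two divergent pieces with a minus sign between them and a radical in the mix: rationalize \sqrt{ξ^{2} + 3 ξ} - ξ before any limit law applies.


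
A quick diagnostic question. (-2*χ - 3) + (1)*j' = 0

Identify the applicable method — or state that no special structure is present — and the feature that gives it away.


Technique: no special technique — with j absent the equation is not coupled at all: direct integration in χ.


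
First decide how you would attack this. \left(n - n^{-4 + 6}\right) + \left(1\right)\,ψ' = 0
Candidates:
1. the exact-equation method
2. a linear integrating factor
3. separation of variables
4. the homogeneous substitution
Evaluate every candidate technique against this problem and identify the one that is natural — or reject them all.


Method: no special technique — with ψ absent the equation is not coupled at all: direct integration in n.
- the exact-equation method: with the unknown absent from both coefficients, the cross-partial test holds emptily — nothing for the exact method to work on.
- a linear integrating factor: with the unknown absent the integrating factor is a formality; direct integration is the working structure.
- separation of variables: with no unknown in the slope, separating variables is a formality — the equation integrates directly.
- the homogeneous substitution — the slope changes under joint rescaling, failing the degree-zero test.


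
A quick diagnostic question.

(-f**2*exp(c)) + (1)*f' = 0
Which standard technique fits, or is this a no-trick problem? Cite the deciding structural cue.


Best approach: separation of variables — a product of single-variable factors, exp(c) and f**2 — the textbook separable form.


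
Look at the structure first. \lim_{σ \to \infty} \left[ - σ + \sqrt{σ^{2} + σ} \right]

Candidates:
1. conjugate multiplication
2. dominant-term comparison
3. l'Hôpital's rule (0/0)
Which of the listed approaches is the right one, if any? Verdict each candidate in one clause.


Diagnosis: conjugate multiplication — infinity minus infinity with a radical in play — multiply by the conjugate so the divergences of \sqrt{σ^{2} + σ} and σ annihilate.
- conjugate multiplication: a fit — the right tool for this form.
- dominant-term comparison: no dominant power emerges to decide the limit by degree comparison.
- l'Hôpital's rule (0/0) — no quotient structure at all: the clash is ∞ minus ∞, which rationalizing converts into a tractable ratio.


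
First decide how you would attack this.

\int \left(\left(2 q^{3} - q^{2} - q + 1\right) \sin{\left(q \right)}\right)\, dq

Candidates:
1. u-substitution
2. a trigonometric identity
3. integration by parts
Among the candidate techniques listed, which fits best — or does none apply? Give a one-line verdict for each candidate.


Method: integration by parts — 2 q^{3} - q^{2} - q + 1 dies after finitely many derivatives while \sin{\left(q \right)} cycles under integration — the tabular/parts setup.
- u-substitution — no subexpression of the integrand serves as a whole-integral substitution inner — individual terms may offer their own, but none carries its derivative as a factor of the full integrand; a working change of variable would have to be constructed from outside the expression.
- a trigonometric identity — the trigonometric factor has no even power to reduce and no cross-frequency product to convert — the standard power-reduction and product-to-sum identities do not engage it.
- integration by parts: applies; the problem has the shape this method handles.


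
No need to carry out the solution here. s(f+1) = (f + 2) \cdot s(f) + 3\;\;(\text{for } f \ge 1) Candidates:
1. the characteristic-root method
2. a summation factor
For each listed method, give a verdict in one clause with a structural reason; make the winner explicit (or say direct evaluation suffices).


Verdict: a summation factor — one-term recursion with variable weight f + 2 is solved by product normalization, not by root-finding.
- the characteristic-root method — the coefficients vary with the index, breaking the constant-coefficient structure the method needs.
- a summation factor — yes, a natural case for it.


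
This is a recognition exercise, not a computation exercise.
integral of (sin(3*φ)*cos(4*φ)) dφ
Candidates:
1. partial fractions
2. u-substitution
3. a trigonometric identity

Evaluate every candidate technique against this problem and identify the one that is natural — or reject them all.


Verdict: a trigonometric identity — apply product-to-sum to sin(3*φ)*cos(4*φ): two clean single-angle terms replace one awkward product.
- partial fractions — there is no rational-function structure to decompose.
- u-substitution — no subexpression of the integrand pairs with its own derivative as a factor — individual terms may offer their own substitutions, but any change of variable covering the whole integral would have to be constructed from outside the expression.
- a trigonometric identity — a fit — the right tool for this form.


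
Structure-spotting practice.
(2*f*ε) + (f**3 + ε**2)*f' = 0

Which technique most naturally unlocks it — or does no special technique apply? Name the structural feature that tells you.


Best approach: the exact-equation method — take the mixed partials of 2*f*ε and f**3 + ε**2: they are equal, which certifies an exact differential.


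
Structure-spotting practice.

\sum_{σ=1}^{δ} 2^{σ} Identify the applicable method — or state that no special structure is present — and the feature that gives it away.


Verdict: the geometric series formula — check a ratio of consecutive terms: it is 2, independent of the index, so the geometric formula closes the sum.


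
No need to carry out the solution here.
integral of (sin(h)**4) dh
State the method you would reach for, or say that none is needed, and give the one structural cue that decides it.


Diagnosis: a trigonometric identity — sin(h)**4 is an even power — the power-reduction identity rewrites it into first-degree cosines.


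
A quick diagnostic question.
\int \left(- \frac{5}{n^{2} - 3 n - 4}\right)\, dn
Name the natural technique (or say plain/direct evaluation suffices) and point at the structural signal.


Verdict: partial fractions — rational integrand, reducible denominator n^{2} - 3 n - 4: decompose first, integrate second.


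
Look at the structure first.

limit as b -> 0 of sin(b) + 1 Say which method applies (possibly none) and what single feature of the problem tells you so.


Method: no special technique — the expression is continuous at the evaluation point — substitute directly; no indeterminate form appears.


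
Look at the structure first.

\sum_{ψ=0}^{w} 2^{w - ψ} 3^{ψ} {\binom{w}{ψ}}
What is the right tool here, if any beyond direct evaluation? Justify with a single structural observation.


Best approach: the binomial theorem — the summand is term ψ of a binomial expansion in 3 and 2; the whole sum is a single power.


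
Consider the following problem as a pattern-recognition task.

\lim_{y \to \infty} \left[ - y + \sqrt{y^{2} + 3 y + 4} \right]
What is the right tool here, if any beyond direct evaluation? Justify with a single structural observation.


Method: conjugate multiplication — two divergent pieces with a minus sign between them and a radical in the mix: rationalize \sqrt{y^{2} + 3 y + 4} - y before any limit law applies.


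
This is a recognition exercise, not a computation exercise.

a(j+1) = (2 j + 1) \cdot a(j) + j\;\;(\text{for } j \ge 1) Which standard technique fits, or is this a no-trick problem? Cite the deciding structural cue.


Best approach: a summation factor — an index-dependent multiplier 2 j + 1 rules out characteristic roots; a summation factor converts it to a pure difference.


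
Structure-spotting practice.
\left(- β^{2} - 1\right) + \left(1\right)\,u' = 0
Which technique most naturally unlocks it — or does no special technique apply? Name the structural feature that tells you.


Method: no special technique — the slope is a function of β alone, so integrate both sides directly.


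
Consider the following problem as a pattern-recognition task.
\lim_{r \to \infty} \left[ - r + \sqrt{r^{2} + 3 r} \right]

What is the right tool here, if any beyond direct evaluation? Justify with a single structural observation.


Best approach: conjugate multiplication — infinity minus infinity with a radical in play — multiply by the conjugate so the divergences of \sqrt{r^{2} + 3 r} and r annihilate.


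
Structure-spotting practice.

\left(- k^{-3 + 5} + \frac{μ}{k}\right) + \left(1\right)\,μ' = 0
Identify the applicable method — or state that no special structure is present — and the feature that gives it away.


Method: a linear integrating factor — the unknown enters only to the first power against a nonzero forcing term — the integrating-factor template applies directly.


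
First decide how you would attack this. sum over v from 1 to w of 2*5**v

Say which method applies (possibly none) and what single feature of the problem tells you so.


Method: the geometric series formula — check a ratio of consecutive terms: it is 5, independent of the index, so the geometric formula closes the sum.


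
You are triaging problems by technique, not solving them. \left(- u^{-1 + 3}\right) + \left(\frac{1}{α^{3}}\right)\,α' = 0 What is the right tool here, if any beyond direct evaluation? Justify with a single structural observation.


Best approach: separation of variables — a product of single-variable factors, u^{-1 + 3} and α^{3} — the textbook separable form. An exactness check succeeds on this form as well — separation and the potential function arrive at the same answer, separation more directly.


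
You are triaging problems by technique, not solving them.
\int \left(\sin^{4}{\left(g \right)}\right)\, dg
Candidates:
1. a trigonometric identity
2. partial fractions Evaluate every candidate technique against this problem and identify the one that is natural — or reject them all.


Best approach: a trigonometric identity — reduce \sin^{4}{\left(g \right)} with the power-reduction formula and the integral becomes first-degree trigonometry.
- a trigonometric identity: yes — fits the structure here.
- partial fractions — there is no rational-function structure to decompose.


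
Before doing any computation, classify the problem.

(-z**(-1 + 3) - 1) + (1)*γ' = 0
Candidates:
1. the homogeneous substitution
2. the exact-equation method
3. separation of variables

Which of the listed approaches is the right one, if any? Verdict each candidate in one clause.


Diagnosis: no special technique — solved for the derivative, no γ appears — this is antidifferentiation in z wearing ODE clothing.
- the homogeneous substitution: rescaling both variables together changes the slope, so no ratio substitution collapses it.
- the exact-equation method: with the unknown absent from both coefficients, the cross-partial test holds emptily — nothing for the exact method to work on.
- separation of variables — separation is only trivially available — with the unknown absent from the slope this is a direct integration, not a separation problem.


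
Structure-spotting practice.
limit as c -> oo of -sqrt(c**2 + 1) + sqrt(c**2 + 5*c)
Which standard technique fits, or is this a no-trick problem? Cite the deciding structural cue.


Verdict: conjugate multiplication — divergence minus divergence hides a finite answer — expose it by pairing sqrt(c**2 + 5*c) - sqrt(c**2 + 1) with its conjugate.


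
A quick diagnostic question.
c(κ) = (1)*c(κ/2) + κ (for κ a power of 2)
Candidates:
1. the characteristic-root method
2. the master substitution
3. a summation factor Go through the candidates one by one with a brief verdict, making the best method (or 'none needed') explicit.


Best approach: the master substitution — index division is the fingerprint: κ/2 in the recursive call means substitute κ = 2^m.
- the characteristic-root method: the recursion divides its index rather than shifting it — outside the constant-shift family the root method covers.
- the master substitution: applies; the problem has the shape this method handles.
- a summation factor — a divided-index call is outside the fixed-shift first-order family a summation factor normalizes.


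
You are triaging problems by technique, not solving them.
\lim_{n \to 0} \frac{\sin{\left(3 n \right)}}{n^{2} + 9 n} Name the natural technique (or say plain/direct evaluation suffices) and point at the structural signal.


Verdict: l'Hôpital's rule (0/0) — substituting 0 gives 0 over 0; differentiate top and bottom once and re-evaluate. A local series expansion at the point resolves it as well; the rule is the packaged version of that step.


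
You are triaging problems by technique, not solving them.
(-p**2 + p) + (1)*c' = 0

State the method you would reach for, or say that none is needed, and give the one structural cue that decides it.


Verdict: no special technique — with c absent the equation is not coupled at all: direct integration in p.


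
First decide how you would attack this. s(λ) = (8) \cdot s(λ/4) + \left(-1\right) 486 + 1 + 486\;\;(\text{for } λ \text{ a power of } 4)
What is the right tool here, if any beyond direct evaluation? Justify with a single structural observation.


Best approach: the master substitution — the argument contracts 4-fold per step: reindex λ exponentially and solve the linear recurrence in the new index.


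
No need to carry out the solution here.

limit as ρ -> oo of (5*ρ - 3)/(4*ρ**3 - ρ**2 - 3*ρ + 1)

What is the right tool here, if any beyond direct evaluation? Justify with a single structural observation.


Method: dominant-term comparison — divide through by the highest power of ρ; every lower-order term dies and the dominant terms decide the limit. Viewed as a single quotient this is an ∞/∞ form — an at-infinity application of l'Hôpital's rule would also resolve it; comparing leading growth reads the answer without differentiating.


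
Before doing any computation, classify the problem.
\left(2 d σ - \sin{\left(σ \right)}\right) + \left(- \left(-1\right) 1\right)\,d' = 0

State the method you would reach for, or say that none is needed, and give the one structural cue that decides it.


Diagnosis: a linear integrating factor — the unknown enters only to the first power against a nonzero forcing term — the integrating-factor template applies directly.


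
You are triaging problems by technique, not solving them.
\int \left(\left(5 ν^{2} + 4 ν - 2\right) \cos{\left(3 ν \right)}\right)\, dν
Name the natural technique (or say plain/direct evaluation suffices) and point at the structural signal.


Diagnosis: integration by parts — differentiate 5 ν^{2} + 4 ν - 2, integrate \cos{\left(3 ν \right)}: each pass lowers the polynomial degree, so parts terminates.


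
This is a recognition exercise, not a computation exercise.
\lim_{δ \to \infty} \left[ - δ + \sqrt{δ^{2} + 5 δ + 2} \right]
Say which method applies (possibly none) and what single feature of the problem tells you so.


Diagnosis: conjugate multiplication — two divergent pieces with a minus sign between them and a radical in the mix: rationalize \sqrt{δ^{2} + 5 δ + 2} - δ before any limit law applies.


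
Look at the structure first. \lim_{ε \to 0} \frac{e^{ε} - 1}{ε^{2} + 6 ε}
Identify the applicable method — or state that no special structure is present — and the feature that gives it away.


Best approach: l'Hôpital's rule (0/0) — the 0/0 form at 0 is the signature situation for l'Hôpital's rule. One could equally expand both pieces locally and compare leading terms; the rule does that in one stroke.


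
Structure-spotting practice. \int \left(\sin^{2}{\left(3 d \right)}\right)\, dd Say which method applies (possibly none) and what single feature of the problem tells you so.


Diagnosis: a trigonometric identity — \sin^{2}{\left(3 d \right)} carries an even exponent — trade it for double-angle cosines before integrating.


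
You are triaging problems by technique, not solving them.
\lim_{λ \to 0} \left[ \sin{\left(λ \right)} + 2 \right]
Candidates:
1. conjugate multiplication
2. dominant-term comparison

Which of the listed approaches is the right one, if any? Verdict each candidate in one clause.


Technique: no special technique — the expression is continuous at 0 — substitute and evaluate; no indeterminate form appears.
- conjugate multiplication — no difference of divergent radicals appears, so rationalizing has nothing to cancel.
- dominant-term comparison: no dominant power emerges to decide the limit by degree comparison.


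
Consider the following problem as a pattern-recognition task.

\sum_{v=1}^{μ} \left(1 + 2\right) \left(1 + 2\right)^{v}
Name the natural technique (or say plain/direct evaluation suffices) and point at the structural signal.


Technique: the geometric series formula — consecutive terms stand in a fixed index-free ratio — the geometric sum formula closes it.


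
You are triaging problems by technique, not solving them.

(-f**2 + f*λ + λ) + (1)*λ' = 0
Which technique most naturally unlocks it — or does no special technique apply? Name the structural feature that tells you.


Verdict: a linear integrating factor — linear in the unknown with genuine forcing: multiply through by the exponential of the integrated coefficient and the left side closes into one derivative.


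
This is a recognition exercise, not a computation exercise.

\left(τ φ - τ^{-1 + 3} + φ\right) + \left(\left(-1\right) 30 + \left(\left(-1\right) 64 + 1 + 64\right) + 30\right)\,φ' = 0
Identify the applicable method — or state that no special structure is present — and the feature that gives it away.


Diagnosis: a linear integrating factor — the unknown enters only to the first power against a nonzero forcing term — the integrating-factor template applies directly.


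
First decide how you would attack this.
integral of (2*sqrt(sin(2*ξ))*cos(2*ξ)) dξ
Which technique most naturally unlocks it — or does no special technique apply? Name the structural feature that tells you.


Method: u-substitution — collected, the integrand has one factor that is, up to a constant, the derivative of an inner expression the rest depends on — substitute for that inner expression.


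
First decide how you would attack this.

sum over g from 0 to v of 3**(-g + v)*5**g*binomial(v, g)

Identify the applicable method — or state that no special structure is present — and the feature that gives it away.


Verdict: the binomial theorem — terms weighting binomial(v, g) against matched powers of 5 and 3 reassemble into (5 + 3)^v by the binomial theorem.


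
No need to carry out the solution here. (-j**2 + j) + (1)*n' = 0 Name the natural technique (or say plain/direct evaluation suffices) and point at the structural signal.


Method: no special technique — solved for the derivative, no n appears — this is antidifferentiation in j wearing ODE clothing.


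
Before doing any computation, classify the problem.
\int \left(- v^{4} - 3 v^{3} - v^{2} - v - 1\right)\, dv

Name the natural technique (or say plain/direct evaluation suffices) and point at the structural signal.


Technique: no special technique — scan for structure and find none: constant multiples of powers of v, integrate directly.


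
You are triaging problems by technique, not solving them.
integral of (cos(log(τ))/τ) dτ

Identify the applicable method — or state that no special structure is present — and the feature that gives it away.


Method: u-substitution — the only nontrivial dependence routes through log(τ), whose derivative supplies the leftover factor up to a constant multiple — u = log(τ) flattens it.


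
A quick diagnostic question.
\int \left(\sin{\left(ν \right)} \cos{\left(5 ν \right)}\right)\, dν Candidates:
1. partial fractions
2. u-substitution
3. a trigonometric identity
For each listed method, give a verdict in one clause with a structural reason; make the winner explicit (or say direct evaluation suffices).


Technique: a trigonometric identity — the product \sin{\left(ν \right)} \cos{\left(5 ν \right)} converts to a sum of single-frequency sinusoids via the product-to-sum identity.
- partial fractions — the expression is not a ratio of polynomials that decomposes further.
- u-substitution: no subexpression of the integrand pairs with its own derivative as a factor — individual terms may offer their own substitutions, but any change of variable covering the whole integral would have to be constructed from outside the expression.
- a trigonometric identity — applies; the problem has the shape this method handles.


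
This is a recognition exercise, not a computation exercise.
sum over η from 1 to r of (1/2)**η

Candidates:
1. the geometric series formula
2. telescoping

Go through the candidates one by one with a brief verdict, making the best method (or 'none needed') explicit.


Method: the geometric series formula — each summand is the previous one scaled by 1/2; that constant multiplier is itself the geometric structure.
- the geometric series formula: yes — fits the structure here.
- telescoping — the summand is not presented as a shifted difference — a telescoping rewrite may exist, but the displayed structure does not offer one.


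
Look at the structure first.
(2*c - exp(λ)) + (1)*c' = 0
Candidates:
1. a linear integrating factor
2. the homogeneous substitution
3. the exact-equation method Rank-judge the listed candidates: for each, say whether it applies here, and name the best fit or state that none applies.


Best approach: a linear integrating factor — first power of c, nonzero forcing: the integrating-factor recipe applies verbatim with p = 2.
- a linear integrating factor: applicable, and directly so.
- the homogeneous substitution: the slope does not depend on the ratio of the variables alone.
- the exact-equation method: no potential function has this form as its differential, as written.


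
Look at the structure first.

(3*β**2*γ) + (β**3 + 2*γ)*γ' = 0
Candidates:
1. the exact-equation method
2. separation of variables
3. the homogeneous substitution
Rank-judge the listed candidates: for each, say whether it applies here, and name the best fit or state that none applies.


Method: the exact-equation method — because the two cross partials coincide, the form is conservative as written — recover its potential in (β, γ).
- the exact-equation method — yes — fits the structure here.
- separation of variables: the two dependences are entangled, not a clean product of one-variable pieces.
- the homogeneous substitution: the slope is not a function of the ratio of the variables alone.


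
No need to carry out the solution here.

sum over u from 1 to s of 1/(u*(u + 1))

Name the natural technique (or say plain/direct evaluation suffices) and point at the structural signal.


Verdict: telescoping — the denominator's roots in 1/(u*(u + 1)) sit an integer apart: decomposition produces a self-cancelling chain.


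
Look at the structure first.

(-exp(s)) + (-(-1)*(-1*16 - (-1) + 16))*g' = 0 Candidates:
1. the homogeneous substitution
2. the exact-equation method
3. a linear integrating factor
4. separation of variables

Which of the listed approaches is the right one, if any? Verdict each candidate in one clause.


Method: no special technique — the slope is a function of s alone, so integrate both sides directly.
- the homogeneous substitution: the slope is not a function of the ratio of the variables alone.
- the exact-equation method — the unknown never enters the equation — exactness holds emptily, with nothing for the method to add.
- a linear integrating factor — the linear template holds only trivially here (the unknown is absent, so the coefficient is zero) — the method is not the natural label.
- separation of variables — any separation here is vacuous (nothing depends on the unknown); direct integration is the honest label.


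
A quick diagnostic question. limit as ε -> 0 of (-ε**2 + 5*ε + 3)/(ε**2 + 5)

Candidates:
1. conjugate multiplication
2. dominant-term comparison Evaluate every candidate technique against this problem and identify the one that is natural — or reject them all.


Best approach: no special technique — the function is continuous at 0; evaluation is itself the limit, no machinery required.
- conjugate multiplication — no divergent radical difference is present for a conjugate pair to cancel.
- dominant-term comparison — this limit is not decided by comparing polynomial growth at infinity.


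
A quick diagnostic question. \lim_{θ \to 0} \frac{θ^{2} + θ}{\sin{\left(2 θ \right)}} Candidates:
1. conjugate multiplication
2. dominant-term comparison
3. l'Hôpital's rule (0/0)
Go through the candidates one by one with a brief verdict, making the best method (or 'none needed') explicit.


Verdict: l'Hôpital's rule (0/0) — substituting 0 gives 0 over 0; differentiate top and bottom once and re-evaluate. Expanding numerator and denominator to first order gives the same value — the rule automates exactly that.
- conjugate multiplication: there is no infinity-minus-infinity radical difference to rationalize.
- dominant-term comparison — this limit is not decided by comparing leading-term growth at infinity.
- l'Hôpital's rule (0/0) — applicable, and directly so.


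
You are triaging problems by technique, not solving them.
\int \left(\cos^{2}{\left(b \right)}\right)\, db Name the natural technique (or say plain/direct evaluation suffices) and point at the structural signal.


Method: a trigonometric identity — \cos^{2}{\left(b \right)} is an even power — the power-reduction identity rewrites it into first-degree cosines.


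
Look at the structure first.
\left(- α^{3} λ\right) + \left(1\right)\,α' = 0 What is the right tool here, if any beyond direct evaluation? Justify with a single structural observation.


Technique: separation of variables — solved for the derivative, the right side splits multiplicatively into a function of each variable alone — divide and integrate each side.


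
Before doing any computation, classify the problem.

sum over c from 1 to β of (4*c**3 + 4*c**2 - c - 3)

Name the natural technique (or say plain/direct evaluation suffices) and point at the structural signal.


Diagnosis: no special technique — no cancellation, no constant ratio, no binomial weights — just polynomial terms summed directly.


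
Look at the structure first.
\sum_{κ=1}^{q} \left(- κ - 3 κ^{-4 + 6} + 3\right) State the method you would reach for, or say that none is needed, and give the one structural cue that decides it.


Method: no special technique — no cancellation, no constant ratio, no binomial weights — just polynomial terms summed directly.


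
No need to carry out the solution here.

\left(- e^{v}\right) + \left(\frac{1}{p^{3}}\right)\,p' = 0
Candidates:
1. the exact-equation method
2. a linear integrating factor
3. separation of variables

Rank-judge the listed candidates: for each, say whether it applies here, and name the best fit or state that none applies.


Verdict: separation of variables — a product of single-variable factors, e^{v} and p^{3} — the textbook separable form.
- the exact-equation method: with no real cross-dependence between the variables, the exact-equation machinery is a detour rather than the natural reading.
- a linear integrating factor — the unknown enters nonlinearly (through a power, a denominator, or a transcendental function), which the linear integrating-factor recipe cannot absorb as-is — any repair would come from a preliminary substitution, not the factor.
- separation of variables: a fit — the right tool for this form.


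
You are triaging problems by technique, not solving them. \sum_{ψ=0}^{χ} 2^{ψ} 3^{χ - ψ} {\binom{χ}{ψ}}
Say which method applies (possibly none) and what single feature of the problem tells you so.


Diagnosis: the binomial theorem — {\binom{χ}{ψ}} weighting matched powers of 2 and 3 is the expanded form of (2 + 3)^χ — fold it back up.


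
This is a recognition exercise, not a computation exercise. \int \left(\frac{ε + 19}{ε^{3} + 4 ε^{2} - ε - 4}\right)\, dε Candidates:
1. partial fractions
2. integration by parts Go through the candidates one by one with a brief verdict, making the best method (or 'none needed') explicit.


Technique: partial fractions — the bottom, ε^{3} + 4 ε^{2} - ε - 4, comes apart into simple factors, and a proper rational function over split factors decomposes.
- partial fractions: applicable, and directly so.
- integration by parts — the integrand does not split as a nonconstant polynomial times an exp, sine, cosine of a linear argument, or logarithm — no polynomial-kernel parts product to differentiate one side of.


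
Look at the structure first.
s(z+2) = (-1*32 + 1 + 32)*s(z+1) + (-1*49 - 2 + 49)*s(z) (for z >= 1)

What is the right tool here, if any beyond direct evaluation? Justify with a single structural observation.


Method: the characteristic-root method — every coefficient is a fixed number and the forcing is zero — substitute r^z and read off the root equation.


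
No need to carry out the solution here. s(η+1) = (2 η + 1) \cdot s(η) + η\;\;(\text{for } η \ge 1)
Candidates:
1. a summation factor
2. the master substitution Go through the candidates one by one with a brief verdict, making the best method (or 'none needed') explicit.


Best approach: a summation factor — with the index-dependent coefficient 2 η + 1, dividing by the cumulative product turns the left side into a pure difference.
- a summation factor: a fit — the right tool for this form.
- the master substitution: the recursive argument is a shift of the index, not a fixed fraction of it.


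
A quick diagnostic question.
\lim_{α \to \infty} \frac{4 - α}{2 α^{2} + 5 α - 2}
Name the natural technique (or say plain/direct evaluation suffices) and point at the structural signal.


Technique: dominant-term comparison — divide through by the highest power of α; every lower-order term dies and the dominant terms decide the limit. Differentiating the expression as a single quotient would eventually settle it as well; matching dominant growth settles it immediately.


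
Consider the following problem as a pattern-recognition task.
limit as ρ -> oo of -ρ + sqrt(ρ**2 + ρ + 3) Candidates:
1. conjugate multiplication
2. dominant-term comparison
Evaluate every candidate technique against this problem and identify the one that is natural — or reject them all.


Technique: conjugate multiplication — infinity minus infinity with a radical in play — multiply by the conjugate so the divergences of sqrt(ρ**2 + ρ + 3) and ρ annihilate.
- conjugate multiplication — a fit — the right tool for this form.
- dominant-term comparison — no dominant power emerges to decide the limit by degree comparison.


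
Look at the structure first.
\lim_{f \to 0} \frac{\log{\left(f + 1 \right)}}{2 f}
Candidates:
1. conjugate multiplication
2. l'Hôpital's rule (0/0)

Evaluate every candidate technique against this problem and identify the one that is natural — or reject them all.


Diagnosis: l'Hôpital's rule (0/0) — numerator and denominator both vanish at 0 — a genuine 0/0 form, which is exactly when l'Hôpital applies. A local series expansion at the point resolves it as well; the rule is the packaged version of that step.
- conjugate multiplication — multiplying by a conjugate would not remove any indeterminacy here.
- l'Hôpital's rule (0/0): applies; the problem has the shape this method handles.


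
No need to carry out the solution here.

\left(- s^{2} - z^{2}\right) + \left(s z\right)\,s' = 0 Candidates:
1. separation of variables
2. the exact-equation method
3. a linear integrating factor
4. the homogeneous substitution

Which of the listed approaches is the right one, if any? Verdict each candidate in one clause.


Verdict: the homogeneous substitution — the slope is degree-zero homogeneous: the ratio substitution v = s/z collapses it. Rearranged, this also fits the Bernoulli template directly; the homogeneous substitution reads the structure without the rearrangement.
- separation of variables — no division isolates the independent variable from the unknown.
- the exact-equation method — the mixed partial derivatives differ, so the left side is not a total differential.
- a linear integrating factor — the unknown enters nonlinearly (through a power, a denominator, or a transcendental function), which the linear integrating-factor recipe cannot absorb as-is — any repair would come from a preliminary substitution, not the factor.
- the homogeneous substitution: applicable, and directly so.
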